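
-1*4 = -4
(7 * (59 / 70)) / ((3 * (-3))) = -59 / 90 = -0.66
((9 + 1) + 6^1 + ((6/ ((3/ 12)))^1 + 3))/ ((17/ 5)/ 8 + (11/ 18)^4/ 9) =203128560/ 2080871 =97.62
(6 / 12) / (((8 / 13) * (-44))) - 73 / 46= -25995 / 16192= -1.61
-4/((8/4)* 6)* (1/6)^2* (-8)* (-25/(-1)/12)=25/162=0.15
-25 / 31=-0.81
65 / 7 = 9.29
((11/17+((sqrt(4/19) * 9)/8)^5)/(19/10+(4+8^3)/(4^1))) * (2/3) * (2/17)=0.00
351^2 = 123201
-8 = -8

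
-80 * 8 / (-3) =640 / 3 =213.33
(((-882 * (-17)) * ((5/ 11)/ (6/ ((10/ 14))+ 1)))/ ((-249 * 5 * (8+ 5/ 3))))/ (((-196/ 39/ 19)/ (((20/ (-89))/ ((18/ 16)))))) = -5038800/ 110753291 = -0.05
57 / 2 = 28.50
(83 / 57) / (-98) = -83 / 5586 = -0.01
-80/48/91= -5/273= -0.02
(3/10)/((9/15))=1/2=0.50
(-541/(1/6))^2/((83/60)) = 7616758.55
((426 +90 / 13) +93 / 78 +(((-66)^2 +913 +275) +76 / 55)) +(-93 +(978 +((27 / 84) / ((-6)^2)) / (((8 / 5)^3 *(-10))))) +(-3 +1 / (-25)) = 2813263233761 / 410009600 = 6861.46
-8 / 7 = -1.14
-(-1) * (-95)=-95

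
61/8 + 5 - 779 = -766.38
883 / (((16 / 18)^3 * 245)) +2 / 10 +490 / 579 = 89739581 / 14525952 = 6.18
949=949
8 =8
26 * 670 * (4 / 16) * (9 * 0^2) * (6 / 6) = 0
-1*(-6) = 6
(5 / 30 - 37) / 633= -221 / 3798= -0.06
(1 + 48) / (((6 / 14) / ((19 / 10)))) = 6517 / 30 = 217.23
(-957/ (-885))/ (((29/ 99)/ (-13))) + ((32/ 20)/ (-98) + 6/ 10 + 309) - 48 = 213.59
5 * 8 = 40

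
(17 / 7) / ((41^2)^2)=17 / 19780327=0.00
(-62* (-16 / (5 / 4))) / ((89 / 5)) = 3968 / 89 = 44.58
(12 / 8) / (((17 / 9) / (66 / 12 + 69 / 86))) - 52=-68707 / 1462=-47.00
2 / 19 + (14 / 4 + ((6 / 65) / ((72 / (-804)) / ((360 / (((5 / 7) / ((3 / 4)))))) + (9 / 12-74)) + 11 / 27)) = 330858419081 / 82479324330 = 4.01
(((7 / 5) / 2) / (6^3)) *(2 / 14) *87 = 29 / 720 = 0.04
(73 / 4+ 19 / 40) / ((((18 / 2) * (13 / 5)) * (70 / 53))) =5671 / 9360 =0.61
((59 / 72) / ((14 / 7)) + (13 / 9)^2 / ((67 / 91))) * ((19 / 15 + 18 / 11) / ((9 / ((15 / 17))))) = 134906039 / 146138256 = 0.92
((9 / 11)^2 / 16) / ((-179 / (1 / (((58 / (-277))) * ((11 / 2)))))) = 22437 / 110547536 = 0.00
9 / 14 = 0.64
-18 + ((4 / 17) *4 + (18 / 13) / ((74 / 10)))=-137960 / 8177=-16.87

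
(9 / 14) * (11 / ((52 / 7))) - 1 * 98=-10093 / 104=-97.05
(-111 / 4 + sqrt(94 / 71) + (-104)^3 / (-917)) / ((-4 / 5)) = -21988345 / 14672- 5 * sqrt(6674) / 284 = -1500.10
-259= -259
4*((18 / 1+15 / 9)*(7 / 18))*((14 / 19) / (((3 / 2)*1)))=23128 / 1539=15.03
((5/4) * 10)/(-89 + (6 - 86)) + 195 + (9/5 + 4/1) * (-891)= -8404157/1690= -4972.87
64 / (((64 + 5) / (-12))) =-256 / 23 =-11.13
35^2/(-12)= -1225/12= -102.08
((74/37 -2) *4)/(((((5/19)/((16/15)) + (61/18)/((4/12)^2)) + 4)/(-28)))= 0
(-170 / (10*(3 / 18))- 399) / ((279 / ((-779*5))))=6994.25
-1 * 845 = -845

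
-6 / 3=-2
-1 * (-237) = 237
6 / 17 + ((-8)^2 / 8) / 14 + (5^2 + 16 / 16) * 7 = 21768 / 119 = 182.92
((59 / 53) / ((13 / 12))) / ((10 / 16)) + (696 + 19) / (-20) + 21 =-180599 / 13780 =-13.11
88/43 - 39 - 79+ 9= -4599/43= -106.95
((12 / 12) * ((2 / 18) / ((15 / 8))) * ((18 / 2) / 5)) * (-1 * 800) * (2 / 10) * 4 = -1024 / 15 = -68.27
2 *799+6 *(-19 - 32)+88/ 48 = 7763/ 6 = 1293.83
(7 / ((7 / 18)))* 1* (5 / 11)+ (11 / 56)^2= 283571 / 34496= 8.22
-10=-10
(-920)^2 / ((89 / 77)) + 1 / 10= 651728089 / 890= 732278.75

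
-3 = -3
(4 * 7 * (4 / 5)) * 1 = 112 / 5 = 22.40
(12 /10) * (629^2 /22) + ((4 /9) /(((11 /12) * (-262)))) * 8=466460419 /21615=21580.40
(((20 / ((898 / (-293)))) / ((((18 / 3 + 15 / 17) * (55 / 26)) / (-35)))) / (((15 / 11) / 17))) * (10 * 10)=237095600 / 12123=19557.50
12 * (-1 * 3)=-36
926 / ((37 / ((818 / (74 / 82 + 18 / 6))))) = 7764047 / 1480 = 5245.98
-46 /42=-23 /21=-1.10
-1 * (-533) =533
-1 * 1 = -1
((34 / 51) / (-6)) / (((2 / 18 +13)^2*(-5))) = 9 / 69620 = 0.00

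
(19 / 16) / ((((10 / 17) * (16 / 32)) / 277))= 89471 / 80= 1118.39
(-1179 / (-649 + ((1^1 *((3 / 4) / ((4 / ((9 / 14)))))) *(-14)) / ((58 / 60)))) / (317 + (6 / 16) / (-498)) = 0.01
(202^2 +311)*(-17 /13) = -698955 /13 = -53765.77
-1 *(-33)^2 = -1089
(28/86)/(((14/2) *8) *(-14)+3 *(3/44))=-616/1482941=-0.00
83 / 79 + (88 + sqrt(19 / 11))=sqrt(209) / 11 + 7035 / 79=90.36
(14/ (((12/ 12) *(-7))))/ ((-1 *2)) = 1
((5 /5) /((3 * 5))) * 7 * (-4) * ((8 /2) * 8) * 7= -6272 /15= -418.13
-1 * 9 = -9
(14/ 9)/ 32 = 7/ 144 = 0.05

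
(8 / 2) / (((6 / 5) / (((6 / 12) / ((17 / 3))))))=5 / 17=0.29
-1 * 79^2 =-6241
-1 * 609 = -609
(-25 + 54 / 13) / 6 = -271 / 78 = -3.47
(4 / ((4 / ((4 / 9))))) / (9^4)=4 / 59049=0.00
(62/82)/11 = 31/451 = 0.07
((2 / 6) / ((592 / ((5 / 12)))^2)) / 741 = 25 / 112187731968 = 0.00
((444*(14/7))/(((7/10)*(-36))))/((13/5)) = -3700/273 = -13.55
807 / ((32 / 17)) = 13719 / 32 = 428.72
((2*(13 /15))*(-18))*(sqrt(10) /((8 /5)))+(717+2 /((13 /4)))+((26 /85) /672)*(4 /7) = 466263589 /649740 - 39*sqrt(10) /2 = 655.95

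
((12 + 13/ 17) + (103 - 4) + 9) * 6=12318/ 17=724.59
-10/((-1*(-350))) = -1/35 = -0.03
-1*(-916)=916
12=12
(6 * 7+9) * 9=459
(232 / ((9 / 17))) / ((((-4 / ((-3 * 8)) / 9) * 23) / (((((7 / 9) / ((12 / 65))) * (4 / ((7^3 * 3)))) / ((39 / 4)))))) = 157760 / 91287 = 1.73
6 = 6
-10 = -10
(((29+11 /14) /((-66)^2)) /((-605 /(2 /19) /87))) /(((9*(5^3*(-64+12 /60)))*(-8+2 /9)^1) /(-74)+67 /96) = 0.00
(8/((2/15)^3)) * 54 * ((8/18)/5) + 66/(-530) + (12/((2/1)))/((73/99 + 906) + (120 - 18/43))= 18756147017343/1157795335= 16199.88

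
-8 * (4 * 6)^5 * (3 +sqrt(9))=-382205952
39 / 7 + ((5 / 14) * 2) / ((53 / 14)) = 2137 / 371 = 5.76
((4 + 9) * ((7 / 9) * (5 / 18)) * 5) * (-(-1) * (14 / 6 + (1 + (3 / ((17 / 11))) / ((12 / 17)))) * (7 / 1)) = 1162525 / 1944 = 598.01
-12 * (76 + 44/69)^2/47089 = -111851776/74730243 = -1.50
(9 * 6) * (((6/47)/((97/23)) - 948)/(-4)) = 58344219/4559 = 12797.59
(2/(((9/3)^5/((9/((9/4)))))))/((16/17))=17/486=0.03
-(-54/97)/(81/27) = 18/97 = 0.19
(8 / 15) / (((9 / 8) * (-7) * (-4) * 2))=8 / 945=0.01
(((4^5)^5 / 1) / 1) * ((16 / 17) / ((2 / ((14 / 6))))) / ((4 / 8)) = 126100789566373888 / 51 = 2472564501301448.78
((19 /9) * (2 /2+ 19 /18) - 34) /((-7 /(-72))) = -19220 /63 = -305.08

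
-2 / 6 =-1 / 3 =-0.33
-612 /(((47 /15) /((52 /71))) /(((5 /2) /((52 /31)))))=-711450 /3337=-213.20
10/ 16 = 5/ 8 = 0.62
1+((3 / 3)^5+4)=6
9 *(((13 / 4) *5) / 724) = 585 / 2896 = 0.20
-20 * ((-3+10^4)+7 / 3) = -199986.67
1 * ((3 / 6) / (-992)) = -1 / 1984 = -0.00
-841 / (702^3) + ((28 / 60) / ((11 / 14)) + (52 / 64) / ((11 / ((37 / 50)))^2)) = 0.60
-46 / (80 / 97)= -2231 / 40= -55.78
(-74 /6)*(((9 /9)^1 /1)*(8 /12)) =-74 /9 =-8.22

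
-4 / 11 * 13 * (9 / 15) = -156 / 55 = -2.84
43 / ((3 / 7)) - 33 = 202 / 3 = 67.33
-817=-817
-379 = -379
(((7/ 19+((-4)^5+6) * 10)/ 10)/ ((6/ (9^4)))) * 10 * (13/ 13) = -422994231/ 38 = -11131427.13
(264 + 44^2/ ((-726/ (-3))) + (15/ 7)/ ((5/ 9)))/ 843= 1931/ 5901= 0.33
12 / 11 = 1.09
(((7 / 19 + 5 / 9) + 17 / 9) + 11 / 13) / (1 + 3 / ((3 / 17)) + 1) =8134 / 42237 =0.19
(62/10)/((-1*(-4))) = 31/20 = 1.55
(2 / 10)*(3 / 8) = 3 / 40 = 0.08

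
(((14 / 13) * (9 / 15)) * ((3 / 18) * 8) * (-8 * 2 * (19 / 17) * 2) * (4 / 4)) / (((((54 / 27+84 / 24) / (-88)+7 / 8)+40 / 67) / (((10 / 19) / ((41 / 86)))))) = -330416128 / 13691171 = -24.13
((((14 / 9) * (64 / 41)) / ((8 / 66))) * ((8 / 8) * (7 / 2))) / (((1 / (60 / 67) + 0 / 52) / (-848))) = -146263040 / 2747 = -53244.65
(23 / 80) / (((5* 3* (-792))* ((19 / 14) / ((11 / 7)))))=-0.00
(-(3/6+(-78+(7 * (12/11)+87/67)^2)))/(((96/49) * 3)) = -124129495/312865344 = -0.40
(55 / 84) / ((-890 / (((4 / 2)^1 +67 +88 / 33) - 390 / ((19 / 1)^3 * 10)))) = -2027531 / 38458413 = -0.05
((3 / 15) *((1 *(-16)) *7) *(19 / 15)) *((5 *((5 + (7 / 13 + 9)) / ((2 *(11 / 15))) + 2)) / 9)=-3625048 / 19305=-187.78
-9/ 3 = -3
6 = 6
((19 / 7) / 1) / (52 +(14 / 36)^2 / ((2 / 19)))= 12312 / 242389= 0.05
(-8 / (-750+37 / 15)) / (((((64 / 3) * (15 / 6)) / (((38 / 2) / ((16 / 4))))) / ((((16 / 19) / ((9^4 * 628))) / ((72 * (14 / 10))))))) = 5 / 2587256761824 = 0.00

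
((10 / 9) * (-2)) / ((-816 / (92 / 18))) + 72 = 72.01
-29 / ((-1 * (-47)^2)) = 0.01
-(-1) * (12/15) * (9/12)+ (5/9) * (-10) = -223/45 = -4.96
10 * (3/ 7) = 4.29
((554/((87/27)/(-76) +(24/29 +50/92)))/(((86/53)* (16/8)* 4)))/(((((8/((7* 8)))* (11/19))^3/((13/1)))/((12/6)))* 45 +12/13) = 17070828664475859/491102146522025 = 34.76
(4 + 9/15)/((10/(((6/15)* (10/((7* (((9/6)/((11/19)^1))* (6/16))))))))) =8096/29925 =0.27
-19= -19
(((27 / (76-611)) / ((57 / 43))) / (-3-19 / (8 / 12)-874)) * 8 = 6192 / 18408815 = 0.00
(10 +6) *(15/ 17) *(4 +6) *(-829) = -1989600/ 17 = -117035.29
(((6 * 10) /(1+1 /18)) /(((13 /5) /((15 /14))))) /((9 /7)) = 4500 /247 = 18.22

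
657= 657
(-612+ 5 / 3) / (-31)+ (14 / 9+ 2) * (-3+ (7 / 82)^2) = 4243229 / 468999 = 9.05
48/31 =1.55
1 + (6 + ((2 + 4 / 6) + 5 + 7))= 65 / 3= 21.67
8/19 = 0.42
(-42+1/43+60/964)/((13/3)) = -1303080/134719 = -9.67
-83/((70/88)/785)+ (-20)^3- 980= -90889.14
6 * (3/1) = 18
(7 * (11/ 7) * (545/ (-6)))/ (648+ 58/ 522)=-17985/ 11666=-1.54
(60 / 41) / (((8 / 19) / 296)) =42180 / 41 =1028.78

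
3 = 3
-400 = -400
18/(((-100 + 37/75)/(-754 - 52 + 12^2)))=893700/7463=119.75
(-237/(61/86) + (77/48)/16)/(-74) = 15648679/3466752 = 4.51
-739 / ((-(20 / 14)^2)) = 36211 / 100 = 362.11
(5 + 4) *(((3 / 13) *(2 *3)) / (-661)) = -162 / 8593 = -0.02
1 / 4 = 0.25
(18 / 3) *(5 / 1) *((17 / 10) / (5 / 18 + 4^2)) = 918 / 293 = 3.13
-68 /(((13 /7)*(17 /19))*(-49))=0.84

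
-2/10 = -1/5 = -0.20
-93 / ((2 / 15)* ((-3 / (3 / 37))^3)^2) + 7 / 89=35920045571 / 456699300802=0.08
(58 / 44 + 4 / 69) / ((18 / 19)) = 39691 / 27324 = 1.45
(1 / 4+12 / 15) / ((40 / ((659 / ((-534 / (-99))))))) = 456687 / 142400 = 3.21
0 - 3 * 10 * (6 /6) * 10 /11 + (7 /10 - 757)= -86193 /110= -783.57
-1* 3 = -3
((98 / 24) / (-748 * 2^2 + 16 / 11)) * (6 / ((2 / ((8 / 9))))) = -539 / 148032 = -0.00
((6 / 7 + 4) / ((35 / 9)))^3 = 28652616 / 14706125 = 1.95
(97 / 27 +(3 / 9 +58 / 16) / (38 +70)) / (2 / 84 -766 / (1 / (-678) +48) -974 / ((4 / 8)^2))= -0.00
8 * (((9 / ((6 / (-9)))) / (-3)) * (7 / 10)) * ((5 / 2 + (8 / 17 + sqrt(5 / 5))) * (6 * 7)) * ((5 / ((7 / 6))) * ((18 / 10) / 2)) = 275562 / 17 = 16209.53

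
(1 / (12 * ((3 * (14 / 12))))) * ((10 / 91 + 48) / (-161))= -2189 / 307671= -0.01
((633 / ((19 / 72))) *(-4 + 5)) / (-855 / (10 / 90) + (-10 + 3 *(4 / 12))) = -633 / 2033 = -0.31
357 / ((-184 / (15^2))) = -80325 / 184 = -436.55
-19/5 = -3.80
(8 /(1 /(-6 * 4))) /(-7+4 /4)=32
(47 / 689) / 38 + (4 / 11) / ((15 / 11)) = 105433 / 392730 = 0.27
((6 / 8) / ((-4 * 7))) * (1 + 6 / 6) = -3 / 56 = -0.05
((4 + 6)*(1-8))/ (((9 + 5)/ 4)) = -20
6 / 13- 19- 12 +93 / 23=-7922 / 299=-26.49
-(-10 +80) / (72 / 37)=-1295 / 36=-35.97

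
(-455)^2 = 207025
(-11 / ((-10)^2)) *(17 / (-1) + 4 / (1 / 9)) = -209 / 100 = -2.09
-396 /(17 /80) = -31680 /17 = -1863.53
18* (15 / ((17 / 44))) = 11880 / 17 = 698.82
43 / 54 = 0.80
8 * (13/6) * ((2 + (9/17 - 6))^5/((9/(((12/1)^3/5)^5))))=-21213793079341845873426432/4437053125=-4781054560698289.11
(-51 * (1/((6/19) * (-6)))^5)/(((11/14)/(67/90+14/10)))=56868565733/9976919040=5.70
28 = 28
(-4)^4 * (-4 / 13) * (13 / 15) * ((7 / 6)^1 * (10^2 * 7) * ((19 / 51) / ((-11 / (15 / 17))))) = 47667200 / 28611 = 1666.04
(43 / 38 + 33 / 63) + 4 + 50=44413 / 798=55.66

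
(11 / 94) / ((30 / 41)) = 451 / 2820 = 0.16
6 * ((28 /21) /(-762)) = -4 /381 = -0.01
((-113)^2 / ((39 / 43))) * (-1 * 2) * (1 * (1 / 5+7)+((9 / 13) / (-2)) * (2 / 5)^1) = -168014502 / 845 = -198833.73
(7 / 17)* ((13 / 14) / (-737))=-0.00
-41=-41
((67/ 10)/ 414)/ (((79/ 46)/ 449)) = 30083/ 7110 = 4.23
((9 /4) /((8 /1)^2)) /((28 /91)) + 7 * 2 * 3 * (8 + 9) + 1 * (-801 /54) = 2148191 /3072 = 699.28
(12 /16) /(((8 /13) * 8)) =39 /256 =0.15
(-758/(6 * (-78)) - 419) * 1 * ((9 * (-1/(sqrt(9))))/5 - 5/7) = 548.56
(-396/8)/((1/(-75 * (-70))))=-259875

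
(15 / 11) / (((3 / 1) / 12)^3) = 960 / 11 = 87.27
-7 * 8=-56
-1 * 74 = -74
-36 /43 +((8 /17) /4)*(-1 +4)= -354 /731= -0.48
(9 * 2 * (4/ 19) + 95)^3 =964122.05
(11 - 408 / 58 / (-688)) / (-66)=-54919 / 329208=-0.17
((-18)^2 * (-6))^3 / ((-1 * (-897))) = -2448880128 / 299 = -8190234.54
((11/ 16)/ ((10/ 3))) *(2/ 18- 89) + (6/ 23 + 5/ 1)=-902/ 69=-13.07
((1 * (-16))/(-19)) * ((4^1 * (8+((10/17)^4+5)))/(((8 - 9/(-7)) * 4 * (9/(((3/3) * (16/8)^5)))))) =3927250432/928335915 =4.23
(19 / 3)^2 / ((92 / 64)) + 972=206980 / 207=999.90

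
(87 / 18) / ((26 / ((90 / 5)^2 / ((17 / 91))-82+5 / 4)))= 3260905 / 10608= 307.40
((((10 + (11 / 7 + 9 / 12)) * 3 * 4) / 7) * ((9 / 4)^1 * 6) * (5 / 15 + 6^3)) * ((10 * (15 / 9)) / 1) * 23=1158708375 / 49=23647109.69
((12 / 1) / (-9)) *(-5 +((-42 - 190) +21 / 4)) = 309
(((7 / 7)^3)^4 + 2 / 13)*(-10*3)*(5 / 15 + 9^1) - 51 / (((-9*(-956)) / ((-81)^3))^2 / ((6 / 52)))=-541155075753 / 23762336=-22773.65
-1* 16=-16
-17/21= -0.81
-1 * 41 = -41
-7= -7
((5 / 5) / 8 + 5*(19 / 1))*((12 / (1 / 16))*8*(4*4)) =2337792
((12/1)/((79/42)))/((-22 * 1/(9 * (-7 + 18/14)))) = 12960/869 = 14.91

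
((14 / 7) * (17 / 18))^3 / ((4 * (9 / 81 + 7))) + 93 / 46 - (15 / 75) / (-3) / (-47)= 252988429 / 112078080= 2.26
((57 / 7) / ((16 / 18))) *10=2565 / 28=91.61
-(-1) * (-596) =-596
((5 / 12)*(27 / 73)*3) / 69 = 45 / 6716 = 0.01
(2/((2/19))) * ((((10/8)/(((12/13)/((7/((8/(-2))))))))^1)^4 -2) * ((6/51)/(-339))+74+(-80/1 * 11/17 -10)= 47148612319949/3915827380224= 12.04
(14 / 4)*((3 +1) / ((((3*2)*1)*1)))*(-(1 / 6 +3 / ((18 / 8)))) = -7 / 2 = -3.50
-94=-94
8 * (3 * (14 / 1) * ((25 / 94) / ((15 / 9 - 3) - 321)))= -12600 / 45449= -0.28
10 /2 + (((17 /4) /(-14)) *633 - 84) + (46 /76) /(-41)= -271.18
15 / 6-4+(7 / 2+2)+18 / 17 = 86 / 17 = 5.06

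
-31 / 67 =-0.46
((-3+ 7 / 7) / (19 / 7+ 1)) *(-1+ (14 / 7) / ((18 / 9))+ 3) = -1.62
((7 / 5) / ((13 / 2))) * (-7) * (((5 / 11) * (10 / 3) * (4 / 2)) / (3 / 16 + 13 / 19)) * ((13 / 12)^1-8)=36.25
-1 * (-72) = 72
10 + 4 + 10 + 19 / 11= 283 / 11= 25.73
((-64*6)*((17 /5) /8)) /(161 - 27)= -408 /335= -1.22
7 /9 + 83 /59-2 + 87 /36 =5525 /2124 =2.60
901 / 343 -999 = -341756 / 343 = -996.37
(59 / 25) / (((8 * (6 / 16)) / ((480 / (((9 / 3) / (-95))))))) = -35872 / 3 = -11957.33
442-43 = 399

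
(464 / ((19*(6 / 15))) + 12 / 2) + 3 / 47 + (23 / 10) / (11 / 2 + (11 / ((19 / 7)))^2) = 67.22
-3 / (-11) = 3 / 11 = 0.27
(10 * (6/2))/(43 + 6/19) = 570/823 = 0.69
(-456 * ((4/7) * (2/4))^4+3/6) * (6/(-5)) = 36573/12005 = 3.05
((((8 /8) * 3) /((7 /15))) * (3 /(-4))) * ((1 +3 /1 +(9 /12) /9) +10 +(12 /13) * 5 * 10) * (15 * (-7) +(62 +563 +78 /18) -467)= -16651.28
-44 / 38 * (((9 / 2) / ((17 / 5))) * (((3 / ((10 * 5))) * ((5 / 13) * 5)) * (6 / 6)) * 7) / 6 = -3465 / 16796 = -0.21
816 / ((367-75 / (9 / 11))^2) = 1836 / 170569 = 0.01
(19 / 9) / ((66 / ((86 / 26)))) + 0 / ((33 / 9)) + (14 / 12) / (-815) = 328423 / 3146715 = 0.10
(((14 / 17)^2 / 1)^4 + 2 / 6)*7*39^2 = 40469689237341 / 6975757441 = 5801.48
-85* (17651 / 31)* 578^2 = -501237918140 / 31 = -16168965101.29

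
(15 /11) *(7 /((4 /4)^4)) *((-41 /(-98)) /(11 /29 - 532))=-0.01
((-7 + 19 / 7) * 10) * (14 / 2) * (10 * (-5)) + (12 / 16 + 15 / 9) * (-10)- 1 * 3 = 14972.83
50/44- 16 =-327/22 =-14.86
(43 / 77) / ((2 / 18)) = 387 / 77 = 5.03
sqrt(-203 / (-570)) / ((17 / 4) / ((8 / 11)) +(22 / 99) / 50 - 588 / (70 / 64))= -240 * sqrt(115710) / 72743647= -0.00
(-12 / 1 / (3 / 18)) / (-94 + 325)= -24 / 77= -0.31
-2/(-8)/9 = 0.03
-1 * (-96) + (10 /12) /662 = 381317 /3972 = 96.00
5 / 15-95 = -284 / 3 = -94.67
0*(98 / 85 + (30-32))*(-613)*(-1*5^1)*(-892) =0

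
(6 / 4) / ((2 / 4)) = 3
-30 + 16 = -14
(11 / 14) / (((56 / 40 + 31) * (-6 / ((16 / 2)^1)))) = -55 / 1701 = -0.03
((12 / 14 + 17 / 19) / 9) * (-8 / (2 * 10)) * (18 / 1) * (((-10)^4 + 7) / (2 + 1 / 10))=-18653048 / 2793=-6678.50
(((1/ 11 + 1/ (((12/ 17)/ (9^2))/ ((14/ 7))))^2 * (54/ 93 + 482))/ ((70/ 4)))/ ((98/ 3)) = 5204570604/ 116963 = 44497.58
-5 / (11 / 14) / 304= -35 / 1672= -0.02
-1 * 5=-5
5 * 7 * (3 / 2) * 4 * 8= 1680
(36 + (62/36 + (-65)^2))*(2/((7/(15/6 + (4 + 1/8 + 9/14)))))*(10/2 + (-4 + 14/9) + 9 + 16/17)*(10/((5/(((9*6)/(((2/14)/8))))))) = 238837120544/357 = 669011542.14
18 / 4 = 9 / 2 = 4.50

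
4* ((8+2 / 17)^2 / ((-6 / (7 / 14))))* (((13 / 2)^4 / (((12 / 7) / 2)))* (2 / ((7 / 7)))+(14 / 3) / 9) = -951970943 / 10404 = -91500.48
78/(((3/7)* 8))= 91/4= 22.75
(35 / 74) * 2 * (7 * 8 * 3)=5880 / 37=158.92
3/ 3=1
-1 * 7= -7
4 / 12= 1 / 3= 0.33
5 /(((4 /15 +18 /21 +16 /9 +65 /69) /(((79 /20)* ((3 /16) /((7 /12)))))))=735885 /445552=1.65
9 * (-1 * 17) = -153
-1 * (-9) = 9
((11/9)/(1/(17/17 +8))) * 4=44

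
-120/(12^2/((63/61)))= -105/122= -0.86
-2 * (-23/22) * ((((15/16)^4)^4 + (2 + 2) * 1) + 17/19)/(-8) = -42327980025111264109749/30842956091242370301952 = -1.37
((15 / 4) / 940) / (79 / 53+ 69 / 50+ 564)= 0.00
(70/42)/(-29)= -5/87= -0.06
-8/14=-4/7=-0.57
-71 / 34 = -2.09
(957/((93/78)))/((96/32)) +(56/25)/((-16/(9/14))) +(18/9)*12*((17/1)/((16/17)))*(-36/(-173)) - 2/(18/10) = 1720985797/4826700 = 356.56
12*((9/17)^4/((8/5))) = 0.59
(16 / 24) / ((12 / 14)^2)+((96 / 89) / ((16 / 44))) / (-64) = 16553 / 19224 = 0.86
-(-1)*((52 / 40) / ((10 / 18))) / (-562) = -117 / 28100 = -0.00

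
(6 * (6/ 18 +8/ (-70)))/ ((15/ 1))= 46/ 525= 0.09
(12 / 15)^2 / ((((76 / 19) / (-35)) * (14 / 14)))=-28 / 5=-5.60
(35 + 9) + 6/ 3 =46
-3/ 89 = -0.03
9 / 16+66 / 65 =1641 / 1040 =1.58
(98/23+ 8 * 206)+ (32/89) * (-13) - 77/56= 26958363/16376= 1646.21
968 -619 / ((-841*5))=4071059 / 4205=968.15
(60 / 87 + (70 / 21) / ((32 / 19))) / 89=3715 / 123888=0.03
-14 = -14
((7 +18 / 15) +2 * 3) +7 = 106 / 5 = 21.20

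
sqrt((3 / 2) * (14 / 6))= sqrt(14) / 2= 1.87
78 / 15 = 26 / 5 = 5.20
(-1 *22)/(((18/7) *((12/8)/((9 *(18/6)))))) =-154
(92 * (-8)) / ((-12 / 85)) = 5213.33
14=14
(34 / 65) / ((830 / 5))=17 / 5395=0.00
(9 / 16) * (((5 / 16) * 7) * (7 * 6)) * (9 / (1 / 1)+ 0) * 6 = 178605 / 64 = 2790.70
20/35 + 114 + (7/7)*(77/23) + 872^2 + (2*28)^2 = 122945705/161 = 763637.92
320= 320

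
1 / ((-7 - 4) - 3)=-1 / 14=-0.07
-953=-953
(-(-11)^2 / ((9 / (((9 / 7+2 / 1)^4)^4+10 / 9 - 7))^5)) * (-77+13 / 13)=4710188870093280894983890208304653608094331451672431314800996705725561018612554675263853129527090659291984502304567296 / 141341044219695948150757068553473903657797105092237040068729493313192952432401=33324989893041370511723190000000000000000.00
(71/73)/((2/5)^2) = 1775/292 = 6.08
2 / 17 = 0.12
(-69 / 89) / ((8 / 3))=-207 / 712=-0.29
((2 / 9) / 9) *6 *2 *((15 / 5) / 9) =8 / 81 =0.10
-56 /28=-2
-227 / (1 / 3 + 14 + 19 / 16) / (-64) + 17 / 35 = 0.71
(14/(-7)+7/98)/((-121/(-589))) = -15903/1694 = -9.39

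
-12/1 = -12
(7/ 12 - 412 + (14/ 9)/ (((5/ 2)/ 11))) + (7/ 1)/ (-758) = -27600547/ 68220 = -404.58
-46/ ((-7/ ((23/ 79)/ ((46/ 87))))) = 2001/ 553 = 3.62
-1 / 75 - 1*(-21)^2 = -33076 / 75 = -441.01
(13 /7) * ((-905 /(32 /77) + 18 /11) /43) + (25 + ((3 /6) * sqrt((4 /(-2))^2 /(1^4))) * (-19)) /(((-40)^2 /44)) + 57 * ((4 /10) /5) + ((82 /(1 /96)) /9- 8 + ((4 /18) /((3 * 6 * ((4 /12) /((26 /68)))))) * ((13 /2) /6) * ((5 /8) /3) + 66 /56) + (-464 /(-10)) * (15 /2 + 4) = 133565241143 /101787840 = 1312.19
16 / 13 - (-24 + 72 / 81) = 2848 / 117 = 24.34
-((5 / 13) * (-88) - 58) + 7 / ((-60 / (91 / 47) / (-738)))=1579743 / 6110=258.55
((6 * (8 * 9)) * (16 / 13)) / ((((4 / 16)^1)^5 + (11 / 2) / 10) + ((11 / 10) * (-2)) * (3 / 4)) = -35389440 / 73151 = -483.79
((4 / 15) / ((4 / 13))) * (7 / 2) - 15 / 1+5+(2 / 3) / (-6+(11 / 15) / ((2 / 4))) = -1814 / 255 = -7.11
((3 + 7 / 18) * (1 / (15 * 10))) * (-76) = -1.72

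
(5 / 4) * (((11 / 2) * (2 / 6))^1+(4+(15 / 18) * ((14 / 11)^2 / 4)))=7.71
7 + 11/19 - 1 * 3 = 87/19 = 4.58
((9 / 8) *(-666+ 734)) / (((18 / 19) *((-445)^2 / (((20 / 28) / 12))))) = 323 / 13307280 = 0.00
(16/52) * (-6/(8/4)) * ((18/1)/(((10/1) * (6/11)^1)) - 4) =42/65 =0.65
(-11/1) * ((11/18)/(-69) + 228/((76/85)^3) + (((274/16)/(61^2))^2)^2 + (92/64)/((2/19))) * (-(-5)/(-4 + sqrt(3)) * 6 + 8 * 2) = -7084818414872783822383457069/286055824770849215586816 + 3220372006760356282901571395 * sqrt(3)/381407766361132287449088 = -10142.89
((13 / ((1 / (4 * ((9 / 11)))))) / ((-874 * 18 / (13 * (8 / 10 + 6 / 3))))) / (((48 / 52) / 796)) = -84.89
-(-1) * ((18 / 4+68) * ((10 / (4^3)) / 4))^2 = 525625 / 65536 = 8.02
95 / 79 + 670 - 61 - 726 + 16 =-7884 / 79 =-99.80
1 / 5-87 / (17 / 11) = -4768 / 85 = -56.09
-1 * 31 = -31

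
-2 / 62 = -1 / 31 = -0.03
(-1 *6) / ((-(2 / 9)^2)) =243 / 2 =121.50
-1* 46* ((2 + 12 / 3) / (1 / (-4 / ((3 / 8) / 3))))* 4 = 35328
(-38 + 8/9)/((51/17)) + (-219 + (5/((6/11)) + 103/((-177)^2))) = -41767901/187974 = -222.20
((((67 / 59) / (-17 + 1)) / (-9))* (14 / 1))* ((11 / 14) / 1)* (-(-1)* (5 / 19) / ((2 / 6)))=3685 / 53808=0.07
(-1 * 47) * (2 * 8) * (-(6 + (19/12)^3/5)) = 2758853/540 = 5108.99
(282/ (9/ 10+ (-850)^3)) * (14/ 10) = -3948/ 6141249991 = -0.00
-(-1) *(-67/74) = -0.91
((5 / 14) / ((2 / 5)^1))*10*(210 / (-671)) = -1875 / 671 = -2.79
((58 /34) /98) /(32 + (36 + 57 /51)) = 29 /115150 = 0.00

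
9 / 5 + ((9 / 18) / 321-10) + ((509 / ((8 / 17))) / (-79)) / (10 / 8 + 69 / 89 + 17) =-7658698012 / 858782535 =-8.92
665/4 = 166.25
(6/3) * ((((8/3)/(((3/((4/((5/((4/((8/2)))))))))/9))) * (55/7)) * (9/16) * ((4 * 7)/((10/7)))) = 1108.80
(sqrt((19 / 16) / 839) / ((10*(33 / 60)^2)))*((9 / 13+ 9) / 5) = 252*sqrt(15941) / 1319747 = 0.02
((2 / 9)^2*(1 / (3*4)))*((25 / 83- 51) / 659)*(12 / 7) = -16832 / 31013199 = -0.00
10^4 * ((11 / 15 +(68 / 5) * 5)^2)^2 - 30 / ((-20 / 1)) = 36156354800915 / 162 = 223187375314.29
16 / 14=8 / 7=1.14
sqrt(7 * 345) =sqrt(2415) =49.14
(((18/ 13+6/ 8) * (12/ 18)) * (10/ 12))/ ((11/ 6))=185/ 286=0.65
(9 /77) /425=9 /32725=0.00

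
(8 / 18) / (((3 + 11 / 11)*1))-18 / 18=-8 / 9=-0.89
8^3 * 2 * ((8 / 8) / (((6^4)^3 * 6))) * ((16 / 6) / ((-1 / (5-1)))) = -4 / 4782969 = -0.00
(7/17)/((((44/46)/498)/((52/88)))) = 521157/4114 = 126.68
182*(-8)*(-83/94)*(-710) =-42901040/47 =-912788.09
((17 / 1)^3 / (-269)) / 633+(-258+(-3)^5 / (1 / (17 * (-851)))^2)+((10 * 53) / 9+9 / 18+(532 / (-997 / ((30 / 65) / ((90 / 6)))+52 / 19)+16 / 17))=-7108097909794322476687 / 139762339938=-50858463824.72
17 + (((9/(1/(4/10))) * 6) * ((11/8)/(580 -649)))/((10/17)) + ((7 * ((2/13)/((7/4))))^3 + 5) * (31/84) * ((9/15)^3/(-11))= 7893801529/486360875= 16.23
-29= -29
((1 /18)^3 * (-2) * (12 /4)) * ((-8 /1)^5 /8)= 1024 /243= 4.21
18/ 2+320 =329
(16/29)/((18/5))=40/261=0.15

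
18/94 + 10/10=56/47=1.19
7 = 7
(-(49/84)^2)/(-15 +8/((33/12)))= 77/2736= 0.03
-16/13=-1.23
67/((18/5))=335/18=18.61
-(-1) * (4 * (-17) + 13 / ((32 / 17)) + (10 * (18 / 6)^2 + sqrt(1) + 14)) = 1405 / 32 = 43.91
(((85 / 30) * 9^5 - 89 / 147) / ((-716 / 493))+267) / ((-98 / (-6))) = -24193301459 / 3438232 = -7036.55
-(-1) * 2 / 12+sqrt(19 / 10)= 1 / 6+sqrt(190) / 10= 1.55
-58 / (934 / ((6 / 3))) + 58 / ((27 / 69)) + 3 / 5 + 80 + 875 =23194214 / 21015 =1103.70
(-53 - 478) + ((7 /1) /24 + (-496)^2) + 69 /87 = 170858315 /696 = 245486.08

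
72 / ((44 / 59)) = 1062 / 11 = 96.55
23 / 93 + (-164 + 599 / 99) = -483988 / 3069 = -157.70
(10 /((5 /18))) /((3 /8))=96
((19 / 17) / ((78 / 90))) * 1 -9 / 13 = 132 / 221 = 0.60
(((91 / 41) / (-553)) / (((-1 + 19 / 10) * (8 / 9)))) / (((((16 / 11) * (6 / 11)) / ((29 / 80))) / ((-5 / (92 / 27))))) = 2052765 / 610279424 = 0.00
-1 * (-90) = 90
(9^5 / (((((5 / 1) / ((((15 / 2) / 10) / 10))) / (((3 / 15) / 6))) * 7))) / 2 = 2.11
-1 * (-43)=43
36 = 36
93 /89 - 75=-6582 /89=-73.96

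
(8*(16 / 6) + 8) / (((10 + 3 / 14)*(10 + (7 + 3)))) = 28 / 195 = 0.14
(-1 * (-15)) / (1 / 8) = 120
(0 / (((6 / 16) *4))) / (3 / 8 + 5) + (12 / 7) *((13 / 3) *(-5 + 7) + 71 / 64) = 1877 / 112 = 16.76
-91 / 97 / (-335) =91 / 32495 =0.00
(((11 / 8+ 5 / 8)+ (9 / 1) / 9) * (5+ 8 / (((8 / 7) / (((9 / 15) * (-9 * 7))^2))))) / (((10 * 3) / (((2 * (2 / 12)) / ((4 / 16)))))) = 500344 / 375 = 1334.25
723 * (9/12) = 2169/4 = 542.25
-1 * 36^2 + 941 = -355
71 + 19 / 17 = 1226 / 17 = 72.12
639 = 639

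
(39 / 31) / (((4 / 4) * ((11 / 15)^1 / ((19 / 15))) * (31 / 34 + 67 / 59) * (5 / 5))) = 495482 / 466829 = 1.06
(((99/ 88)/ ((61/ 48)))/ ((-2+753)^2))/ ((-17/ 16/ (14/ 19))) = -12096/ 11112511703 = -0.00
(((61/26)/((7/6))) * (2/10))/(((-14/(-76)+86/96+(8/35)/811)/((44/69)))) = 180470208/760180889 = 0.24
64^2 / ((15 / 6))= 1638.40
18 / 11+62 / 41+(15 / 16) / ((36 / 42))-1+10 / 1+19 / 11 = 216041 / 14432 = 14.97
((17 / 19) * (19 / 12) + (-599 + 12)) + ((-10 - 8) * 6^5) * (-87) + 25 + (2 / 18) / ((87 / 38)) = 38137284917 / 3132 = 12176655.47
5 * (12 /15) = 4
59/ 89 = 0.66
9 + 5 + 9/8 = 121/8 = 15.12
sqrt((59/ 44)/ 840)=sqrt(136290)/ 9240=0.04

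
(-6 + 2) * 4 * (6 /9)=-10.67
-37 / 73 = -0.51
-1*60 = -60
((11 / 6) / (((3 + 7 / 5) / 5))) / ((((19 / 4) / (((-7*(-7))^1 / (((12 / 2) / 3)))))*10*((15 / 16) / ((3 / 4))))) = 49 / 57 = 0.86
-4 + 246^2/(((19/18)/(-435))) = -473840356/19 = -24938966.11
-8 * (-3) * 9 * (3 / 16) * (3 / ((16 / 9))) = 2187 / 32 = 68.34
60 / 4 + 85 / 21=400 / 21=19.05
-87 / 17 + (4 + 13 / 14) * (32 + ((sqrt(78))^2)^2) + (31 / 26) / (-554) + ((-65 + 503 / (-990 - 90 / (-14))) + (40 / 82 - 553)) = 840205072713707 / 28462231980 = 29520.00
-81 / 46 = -1.76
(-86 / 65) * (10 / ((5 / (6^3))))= -37152 / 65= -571.57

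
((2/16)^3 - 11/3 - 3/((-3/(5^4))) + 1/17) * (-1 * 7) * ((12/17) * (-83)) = 9427214783/36992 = 254844.69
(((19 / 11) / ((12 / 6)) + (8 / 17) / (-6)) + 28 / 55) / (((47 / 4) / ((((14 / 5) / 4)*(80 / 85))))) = 813232 / 11205975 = 0.07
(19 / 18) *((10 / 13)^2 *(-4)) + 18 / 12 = -3037 / 3042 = -1.00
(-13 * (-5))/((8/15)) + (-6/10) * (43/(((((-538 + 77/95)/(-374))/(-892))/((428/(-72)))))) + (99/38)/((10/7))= -11067804555671/116355240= -95120.81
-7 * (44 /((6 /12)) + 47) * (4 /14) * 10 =-2700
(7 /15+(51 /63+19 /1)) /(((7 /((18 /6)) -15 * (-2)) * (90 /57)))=0.40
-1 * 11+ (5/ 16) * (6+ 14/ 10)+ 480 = 7541/ 16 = 471.31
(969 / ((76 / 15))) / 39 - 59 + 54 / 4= -40.60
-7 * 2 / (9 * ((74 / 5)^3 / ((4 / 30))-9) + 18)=-350 / 5468949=-0.00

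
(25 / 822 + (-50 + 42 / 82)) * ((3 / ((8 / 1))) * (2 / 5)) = -1666813 / 224680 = -7.42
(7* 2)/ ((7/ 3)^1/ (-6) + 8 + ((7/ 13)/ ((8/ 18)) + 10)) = 6552/ 8809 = 0.74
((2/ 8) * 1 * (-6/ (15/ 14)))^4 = 2401/ 625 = 3.84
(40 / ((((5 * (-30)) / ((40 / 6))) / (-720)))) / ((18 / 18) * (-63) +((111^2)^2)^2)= 640 / 11522688848587809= 0.00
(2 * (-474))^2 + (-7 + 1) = 898698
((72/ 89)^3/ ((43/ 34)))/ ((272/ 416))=19408896/ 30313667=0.64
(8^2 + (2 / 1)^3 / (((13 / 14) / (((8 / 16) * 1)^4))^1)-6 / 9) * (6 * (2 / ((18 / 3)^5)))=2491 / 25272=0.10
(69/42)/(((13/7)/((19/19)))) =23/26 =0.88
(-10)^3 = -1000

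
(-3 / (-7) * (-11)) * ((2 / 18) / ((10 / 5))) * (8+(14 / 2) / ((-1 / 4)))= 110 / 21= 5.24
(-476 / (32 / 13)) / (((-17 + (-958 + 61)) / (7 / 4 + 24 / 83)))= 1047319 / 2427584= 0.43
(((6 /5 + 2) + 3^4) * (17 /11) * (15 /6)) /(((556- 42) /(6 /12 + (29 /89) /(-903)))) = 574771513 /1817580072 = 0.32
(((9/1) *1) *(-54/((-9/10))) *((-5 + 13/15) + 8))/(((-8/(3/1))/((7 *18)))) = -98658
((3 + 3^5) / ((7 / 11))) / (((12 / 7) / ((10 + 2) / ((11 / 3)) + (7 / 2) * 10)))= 17261 / 2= 8630.50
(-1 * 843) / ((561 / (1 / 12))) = -0.13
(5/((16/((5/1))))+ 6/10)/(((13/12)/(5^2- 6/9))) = 12629/260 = 48.57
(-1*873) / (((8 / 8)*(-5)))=873 / 5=174.60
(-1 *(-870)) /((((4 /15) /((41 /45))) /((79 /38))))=469655 /76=6179.67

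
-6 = -6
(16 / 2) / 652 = 0.01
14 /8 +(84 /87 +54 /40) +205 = 60629 /290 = 209.07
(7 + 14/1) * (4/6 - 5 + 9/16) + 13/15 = -18797/240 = -78.32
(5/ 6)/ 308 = 5/ 1848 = 0.00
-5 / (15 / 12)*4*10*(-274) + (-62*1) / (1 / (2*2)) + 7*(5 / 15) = 130783 / 3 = 43594.33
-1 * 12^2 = -144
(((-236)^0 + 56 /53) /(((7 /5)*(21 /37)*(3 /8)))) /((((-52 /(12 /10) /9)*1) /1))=-48396 /33761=-1.43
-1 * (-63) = 63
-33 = -33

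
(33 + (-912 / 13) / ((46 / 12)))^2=19316025 / 89401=216.06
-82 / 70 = -41 / 35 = -1.17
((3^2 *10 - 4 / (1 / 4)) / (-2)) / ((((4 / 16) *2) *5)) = -74 / 5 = -14.80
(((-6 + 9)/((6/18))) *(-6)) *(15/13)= -810/13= -62.31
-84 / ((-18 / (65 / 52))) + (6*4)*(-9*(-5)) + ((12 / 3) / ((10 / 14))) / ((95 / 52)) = 3103361 / 2850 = 1088.90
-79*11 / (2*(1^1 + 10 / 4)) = -869 / 7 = -124.14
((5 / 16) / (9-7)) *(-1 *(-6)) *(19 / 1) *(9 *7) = 17955 / 16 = 1122.19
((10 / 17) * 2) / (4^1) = 5 / 17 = 0.29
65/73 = 0.89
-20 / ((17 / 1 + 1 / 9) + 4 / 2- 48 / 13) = -585 / 451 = -1.30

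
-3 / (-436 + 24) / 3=1 / 412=0.00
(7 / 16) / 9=7 / 144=0.05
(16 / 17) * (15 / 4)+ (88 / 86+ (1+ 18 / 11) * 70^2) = 103911708 / 8041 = 12922.73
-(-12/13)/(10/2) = 12/65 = 0.18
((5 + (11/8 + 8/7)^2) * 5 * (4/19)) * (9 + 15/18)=10490495/89376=117.37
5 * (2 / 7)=10 / 7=1.43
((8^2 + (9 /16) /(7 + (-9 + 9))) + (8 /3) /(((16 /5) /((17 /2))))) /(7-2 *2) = 23.72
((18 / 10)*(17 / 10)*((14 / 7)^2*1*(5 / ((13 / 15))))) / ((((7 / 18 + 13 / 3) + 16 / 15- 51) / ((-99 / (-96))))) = -681615 / 423176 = -1.61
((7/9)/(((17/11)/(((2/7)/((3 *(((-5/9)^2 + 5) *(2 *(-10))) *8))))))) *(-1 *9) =297/584800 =0.00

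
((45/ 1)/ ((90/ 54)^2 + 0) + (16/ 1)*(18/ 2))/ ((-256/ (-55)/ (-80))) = -44055/ 16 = -2753.44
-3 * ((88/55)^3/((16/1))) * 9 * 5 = -34.56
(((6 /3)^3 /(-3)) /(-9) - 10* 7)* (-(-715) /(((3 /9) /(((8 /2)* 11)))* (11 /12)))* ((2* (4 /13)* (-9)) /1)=39747840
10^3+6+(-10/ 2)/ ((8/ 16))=996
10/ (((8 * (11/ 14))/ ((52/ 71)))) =910/ 781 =1.17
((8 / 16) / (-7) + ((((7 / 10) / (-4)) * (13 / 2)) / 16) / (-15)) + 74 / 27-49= -56035867 / 1209600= -46.33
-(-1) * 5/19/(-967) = -5/18373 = -0.00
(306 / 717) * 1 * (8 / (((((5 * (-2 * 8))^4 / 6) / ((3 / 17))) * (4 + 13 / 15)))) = 81 / 4466432000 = 0.00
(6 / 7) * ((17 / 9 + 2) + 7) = 28 / 3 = 9.33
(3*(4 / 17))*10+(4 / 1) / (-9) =1012 / 153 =6.61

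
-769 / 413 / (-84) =769 / 34692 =0.02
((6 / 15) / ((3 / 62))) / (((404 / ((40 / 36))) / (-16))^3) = -1587200 / 2253268287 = -0.00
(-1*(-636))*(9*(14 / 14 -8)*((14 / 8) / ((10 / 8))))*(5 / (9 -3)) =-46746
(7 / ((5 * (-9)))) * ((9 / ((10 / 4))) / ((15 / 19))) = -266 / 375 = -0.71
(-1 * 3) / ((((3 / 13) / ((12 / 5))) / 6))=-936 / 5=-187.20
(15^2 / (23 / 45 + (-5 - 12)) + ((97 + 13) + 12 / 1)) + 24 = 98207 / 742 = 132.35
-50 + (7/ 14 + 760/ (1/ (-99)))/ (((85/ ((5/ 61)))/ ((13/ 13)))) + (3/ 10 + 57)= -338347/ 5185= -65.25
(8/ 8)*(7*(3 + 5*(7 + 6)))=476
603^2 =363609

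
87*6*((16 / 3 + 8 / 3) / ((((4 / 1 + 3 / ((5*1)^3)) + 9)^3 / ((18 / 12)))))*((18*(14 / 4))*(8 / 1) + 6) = 389970703125 / 269676572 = 1446.07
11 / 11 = 1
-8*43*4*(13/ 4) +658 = -3814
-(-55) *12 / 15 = 44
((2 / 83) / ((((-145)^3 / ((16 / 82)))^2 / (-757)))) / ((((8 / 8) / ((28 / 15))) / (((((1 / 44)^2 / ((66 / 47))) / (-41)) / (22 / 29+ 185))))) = 3984848 / 591530609743998703368046875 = 0.00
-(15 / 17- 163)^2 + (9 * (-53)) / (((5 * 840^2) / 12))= -744362573951 / 28322000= -26282.13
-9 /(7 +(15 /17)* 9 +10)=-153 /424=-0.36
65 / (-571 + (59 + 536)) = 65 / 24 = 2.71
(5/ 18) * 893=4465/ 18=248.06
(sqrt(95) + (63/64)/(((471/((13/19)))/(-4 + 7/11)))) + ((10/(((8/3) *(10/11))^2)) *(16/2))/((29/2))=284402211/304504640 + sqrt(95)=10.68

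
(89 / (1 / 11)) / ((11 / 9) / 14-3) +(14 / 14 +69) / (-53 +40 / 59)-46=-62060606 / 161847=-383.45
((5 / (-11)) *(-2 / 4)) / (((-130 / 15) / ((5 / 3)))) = -25 / 572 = -0.04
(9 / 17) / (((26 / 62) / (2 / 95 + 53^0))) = 27063 / 20995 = 1.29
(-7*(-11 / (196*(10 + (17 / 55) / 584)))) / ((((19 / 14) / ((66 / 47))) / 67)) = 2.72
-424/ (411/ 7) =-2968/ 411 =-7.22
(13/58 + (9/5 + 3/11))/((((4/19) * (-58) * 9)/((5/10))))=-139213/13321440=-0.01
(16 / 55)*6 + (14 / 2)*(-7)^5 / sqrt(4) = -6470503 / 110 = -58822.75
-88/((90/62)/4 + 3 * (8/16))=-992/21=-47.24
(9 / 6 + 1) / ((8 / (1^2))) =5 / 16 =0.31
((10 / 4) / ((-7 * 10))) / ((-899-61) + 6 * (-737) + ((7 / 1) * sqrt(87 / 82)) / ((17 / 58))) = 493 * sqrt(7134) / 1372840252440 + 10628553 / 1601646961180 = 0.00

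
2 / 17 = 0.12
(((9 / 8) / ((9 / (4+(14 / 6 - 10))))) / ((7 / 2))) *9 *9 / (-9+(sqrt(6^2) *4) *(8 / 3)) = -27 / 140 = -0.19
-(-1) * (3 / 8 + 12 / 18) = 25 / 24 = 1.04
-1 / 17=-0.06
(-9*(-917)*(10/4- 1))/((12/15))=123795/8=15474.38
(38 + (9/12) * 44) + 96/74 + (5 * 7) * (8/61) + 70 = 331525/2257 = 146.89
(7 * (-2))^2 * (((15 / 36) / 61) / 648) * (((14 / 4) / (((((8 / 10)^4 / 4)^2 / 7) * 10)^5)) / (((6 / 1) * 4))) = 83888895460404455661773681640625 / 209998915126730253007847424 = 399472.99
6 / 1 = 6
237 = 237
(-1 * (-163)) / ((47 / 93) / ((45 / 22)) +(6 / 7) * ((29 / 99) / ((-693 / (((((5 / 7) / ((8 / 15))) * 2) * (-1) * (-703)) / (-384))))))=2415912871680 / 3688336579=655.01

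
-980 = -980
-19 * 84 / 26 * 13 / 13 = -798 / 13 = -61.38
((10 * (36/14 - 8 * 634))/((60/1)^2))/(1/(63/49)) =-17743/980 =-18.11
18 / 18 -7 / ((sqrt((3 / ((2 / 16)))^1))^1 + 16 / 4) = 9 / 2 -7 * sqrt(6) / 4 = 0.21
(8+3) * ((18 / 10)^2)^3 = 5845851 / 15625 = 374.13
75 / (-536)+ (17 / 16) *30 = 8505 / 268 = 31.74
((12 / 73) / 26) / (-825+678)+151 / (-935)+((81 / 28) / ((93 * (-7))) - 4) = -22460177869 / 5391325940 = -4.17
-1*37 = -37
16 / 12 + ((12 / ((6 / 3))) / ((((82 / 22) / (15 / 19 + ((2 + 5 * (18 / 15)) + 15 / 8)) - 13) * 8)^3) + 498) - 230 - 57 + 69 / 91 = 170930150369382806342155 / 802144124839558195968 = 213.09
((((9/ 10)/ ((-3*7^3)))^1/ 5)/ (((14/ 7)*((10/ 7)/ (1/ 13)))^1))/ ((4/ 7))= -3/ 364000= -0.00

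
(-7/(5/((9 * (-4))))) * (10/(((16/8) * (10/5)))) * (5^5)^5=37550926208496093750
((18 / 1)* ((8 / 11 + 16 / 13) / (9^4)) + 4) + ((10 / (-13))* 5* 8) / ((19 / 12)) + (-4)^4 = 476499620 / 1980693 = 240.57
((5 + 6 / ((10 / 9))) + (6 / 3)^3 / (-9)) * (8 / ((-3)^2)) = 3424 / 405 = 8.45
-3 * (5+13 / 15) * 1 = -88 / 5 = -17.60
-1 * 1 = -1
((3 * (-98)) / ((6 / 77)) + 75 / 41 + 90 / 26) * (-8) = 16065512 / 533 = 30141.67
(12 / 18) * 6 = 4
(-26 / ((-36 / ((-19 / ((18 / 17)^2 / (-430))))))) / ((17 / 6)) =1857.58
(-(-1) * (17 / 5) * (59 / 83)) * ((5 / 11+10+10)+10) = 67201 / 913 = 73.60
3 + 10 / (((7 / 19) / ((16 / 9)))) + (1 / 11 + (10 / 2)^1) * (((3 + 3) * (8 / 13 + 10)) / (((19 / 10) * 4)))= 16076153 / 171171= 93.92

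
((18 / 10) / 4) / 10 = 0.04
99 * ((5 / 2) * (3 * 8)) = 5940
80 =80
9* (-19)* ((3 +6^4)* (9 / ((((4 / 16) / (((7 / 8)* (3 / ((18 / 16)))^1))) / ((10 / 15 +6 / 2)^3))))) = -919811508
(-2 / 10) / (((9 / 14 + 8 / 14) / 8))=-112 / 85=-1.32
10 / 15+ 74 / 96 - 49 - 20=-1081 / 16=-67.56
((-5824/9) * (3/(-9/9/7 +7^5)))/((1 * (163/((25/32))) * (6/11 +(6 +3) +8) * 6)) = -0.00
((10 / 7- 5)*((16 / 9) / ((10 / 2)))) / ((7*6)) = -40 / 1323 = -0.03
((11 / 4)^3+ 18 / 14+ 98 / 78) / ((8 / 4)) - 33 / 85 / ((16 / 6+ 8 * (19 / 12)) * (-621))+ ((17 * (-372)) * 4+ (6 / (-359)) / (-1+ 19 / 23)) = -4754120829410493 / 188027082880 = -25284.23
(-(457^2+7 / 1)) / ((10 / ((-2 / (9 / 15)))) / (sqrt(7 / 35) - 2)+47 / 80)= -55021024640 / 555571+4010035200*sqrt(5) / 555571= -82895.46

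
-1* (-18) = 18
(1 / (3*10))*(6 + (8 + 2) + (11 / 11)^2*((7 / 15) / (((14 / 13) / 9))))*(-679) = -135121 / 300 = -450.40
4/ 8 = 1/ 2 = 0.50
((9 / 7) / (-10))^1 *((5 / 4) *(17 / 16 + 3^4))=-11817 / 896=-13.19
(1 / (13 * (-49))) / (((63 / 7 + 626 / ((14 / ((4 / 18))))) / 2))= -18 / 108563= -0.00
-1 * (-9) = 9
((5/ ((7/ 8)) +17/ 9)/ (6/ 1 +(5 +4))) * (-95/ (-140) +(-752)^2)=7584548749/ 26460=286642.05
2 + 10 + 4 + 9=25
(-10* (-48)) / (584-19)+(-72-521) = -66913 / 113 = -592.15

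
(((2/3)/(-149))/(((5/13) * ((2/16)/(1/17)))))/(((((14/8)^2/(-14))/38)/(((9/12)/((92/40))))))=126464/407813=0.31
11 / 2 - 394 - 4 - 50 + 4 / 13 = -11497 / 26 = -442.19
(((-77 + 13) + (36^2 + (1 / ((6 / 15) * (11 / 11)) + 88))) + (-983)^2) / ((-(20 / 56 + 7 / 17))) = -230291537 / 183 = -1258423.70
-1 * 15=-15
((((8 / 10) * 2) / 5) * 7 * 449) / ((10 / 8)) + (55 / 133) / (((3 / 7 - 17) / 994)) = 107417877 / 137750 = 779.80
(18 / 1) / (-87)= -6 / 29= -0.21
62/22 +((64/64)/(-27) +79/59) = 72197/17523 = 4.12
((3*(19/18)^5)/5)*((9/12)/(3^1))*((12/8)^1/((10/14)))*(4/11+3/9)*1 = 398651939/1385683200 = 0.29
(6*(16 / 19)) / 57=32 / 361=0.09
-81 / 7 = -11.57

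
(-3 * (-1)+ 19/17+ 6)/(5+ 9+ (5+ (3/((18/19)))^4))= 0.08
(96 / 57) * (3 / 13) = 96 / 247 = 0.39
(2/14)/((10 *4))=0.00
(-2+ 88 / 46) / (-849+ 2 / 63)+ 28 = 34444466 / 1230155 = 28.00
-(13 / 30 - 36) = 1067 / 30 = 35.57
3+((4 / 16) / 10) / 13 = 1561 / 520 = 3.00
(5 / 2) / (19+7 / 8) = 20 / 159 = 0.13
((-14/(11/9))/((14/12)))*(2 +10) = -1296/11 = -117.82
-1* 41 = -41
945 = 945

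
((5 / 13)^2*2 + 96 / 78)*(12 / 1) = 3096 / 169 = 18.32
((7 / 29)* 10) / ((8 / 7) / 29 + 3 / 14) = 9.51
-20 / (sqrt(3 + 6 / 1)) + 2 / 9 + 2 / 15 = -284 / 45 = -6.31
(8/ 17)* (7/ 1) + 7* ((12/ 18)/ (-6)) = 385/ 153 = 2.52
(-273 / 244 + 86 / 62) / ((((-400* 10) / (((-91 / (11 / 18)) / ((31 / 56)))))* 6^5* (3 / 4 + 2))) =1292473 / 1532118456000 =0.00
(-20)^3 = -8000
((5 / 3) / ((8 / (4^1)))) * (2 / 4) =5 / 12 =0.42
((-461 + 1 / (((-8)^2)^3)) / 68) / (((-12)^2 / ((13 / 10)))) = -1571028979 / 25669140480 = -0.06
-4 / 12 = -0.33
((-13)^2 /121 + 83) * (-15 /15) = -10212 /121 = -84.40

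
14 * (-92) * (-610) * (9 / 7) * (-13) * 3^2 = -118188720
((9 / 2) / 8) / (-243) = -1 / 432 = -0.00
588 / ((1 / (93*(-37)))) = -2023308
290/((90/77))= 2233/9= 248.11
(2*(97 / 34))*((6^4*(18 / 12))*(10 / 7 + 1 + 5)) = 9805536 / 119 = 82399.46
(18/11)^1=1.64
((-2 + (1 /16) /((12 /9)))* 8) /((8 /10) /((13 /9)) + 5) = -8125 /2888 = -2.81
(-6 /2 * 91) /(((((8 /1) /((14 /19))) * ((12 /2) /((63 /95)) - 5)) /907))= -36398817 /6460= -5634.49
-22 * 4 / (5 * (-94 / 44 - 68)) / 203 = 1936 / 1566145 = 0.00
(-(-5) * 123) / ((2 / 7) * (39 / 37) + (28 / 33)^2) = 173461365 / 287998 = 602.30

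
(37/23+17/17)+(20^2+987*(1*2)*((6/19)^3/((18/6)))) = 66783284/157757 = 423.33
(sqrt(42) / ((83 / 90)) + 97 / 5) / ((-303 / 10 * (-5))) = 60 * sqrt(42) / 8383 + 194 / 1515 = 0.17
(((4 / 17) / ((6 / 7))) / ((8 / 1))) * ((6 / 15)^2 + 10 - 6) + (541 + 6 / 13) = 8977091 / 16575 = 541.60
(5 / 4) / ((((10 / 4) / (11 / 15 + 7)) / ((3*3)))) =174 / 5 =34.80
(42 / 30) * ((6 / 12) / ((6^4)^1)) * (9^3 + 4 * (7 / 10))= 0.40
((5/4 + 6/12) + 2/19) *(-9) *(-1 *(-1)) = -1269/76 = -16.70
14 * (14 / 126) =14 / 9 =1.56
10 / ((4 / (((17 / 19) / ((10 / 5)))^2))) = 1445 / 2888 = 0.50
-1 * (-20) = 20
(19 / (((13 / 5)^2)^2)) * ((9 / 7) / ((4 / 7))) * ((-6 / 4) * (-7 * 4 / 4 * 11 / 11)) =9.82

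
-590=-590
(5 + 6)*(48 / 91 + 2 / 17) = 10978 / 1547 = 7.10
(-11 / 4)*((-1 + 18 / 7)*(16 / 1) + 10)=-96.64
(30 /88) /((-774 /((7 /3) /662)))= -35 /22545072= -0.00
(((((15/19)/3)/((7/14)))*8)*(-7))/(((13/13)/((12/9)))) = -39.30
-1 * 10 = -10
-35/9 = -3.89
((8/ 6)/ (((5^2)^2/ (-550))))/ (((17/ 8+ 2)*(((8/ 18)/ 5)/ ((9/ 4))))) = -36/ 5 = -7.20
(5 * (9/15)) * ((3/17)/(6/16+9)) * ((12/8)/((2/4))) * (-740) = -10656/85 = -125.36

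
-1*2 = -2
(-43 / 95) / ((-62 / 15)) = 129 / 1178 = 0.11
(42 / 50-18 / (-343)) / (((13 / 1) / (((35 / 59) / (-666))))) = -2551 / 41717130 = -0.00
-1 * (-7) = 7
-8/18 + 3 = 23/9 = 2.56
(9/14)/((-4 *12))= -0.01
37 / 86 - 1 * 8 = -651 / 86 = -7.57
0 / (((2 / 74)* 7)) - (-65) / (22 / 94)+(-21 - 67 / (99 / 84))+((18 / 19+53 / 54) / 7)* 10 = 8004257 / 39501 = 202.63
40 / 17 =2.35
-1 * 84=-84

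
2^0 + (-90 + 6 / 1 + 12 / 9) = -245 / 3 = -81.67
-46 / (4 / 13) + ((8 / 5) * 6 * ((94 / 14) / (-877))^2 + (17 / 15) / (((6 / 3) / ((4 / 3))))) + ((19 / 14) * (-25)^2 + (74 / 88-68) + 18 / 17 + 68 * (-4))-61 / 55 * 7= 448569373398217 / 1268555224860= 353.61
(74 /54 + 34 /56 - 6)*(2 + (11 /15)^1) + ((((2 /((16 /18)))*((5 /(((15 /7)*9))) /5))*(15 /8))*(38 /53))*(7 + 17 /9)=-5770193 /601020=-9.60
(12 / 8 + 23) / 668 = 49 / 1336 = 0.04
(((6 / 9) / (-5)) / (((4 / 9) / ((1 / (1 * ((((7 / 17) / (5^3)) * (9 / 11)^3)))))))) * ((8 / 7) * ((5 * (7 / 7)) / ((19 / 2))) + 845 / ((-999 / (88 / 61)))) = 1418362181500 / 13786412787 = 102.88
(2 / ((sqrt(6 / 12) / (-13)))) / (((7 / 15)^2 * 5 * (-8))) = 585 * sqrt(2) / 196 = 4.22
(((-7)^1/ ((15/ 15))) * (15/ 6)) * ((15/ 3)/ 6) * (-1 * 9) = 525/ 4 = 131.25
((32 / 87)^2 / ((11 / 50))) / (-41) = -51200 / 3413619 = -0.01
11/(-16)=-11/16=-0.69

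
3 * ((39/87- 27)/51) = -770/493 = -1.56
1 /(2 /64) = 32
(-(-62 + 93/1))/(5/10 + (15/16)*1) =-21.57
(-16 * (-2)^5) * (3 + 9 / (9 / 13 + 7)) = 2135.04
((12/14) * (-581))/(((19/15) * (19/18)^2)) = -2420280/6859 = -352.86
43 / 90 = 0.48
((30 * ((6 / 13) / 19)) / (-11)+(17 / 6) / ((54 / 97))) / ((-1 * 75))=-0.07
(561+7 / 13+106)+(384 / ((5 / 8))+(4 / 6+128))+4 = 275848 / 195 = 1414.61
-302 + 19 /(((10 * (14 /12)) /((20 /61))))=-128726 /427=-301.47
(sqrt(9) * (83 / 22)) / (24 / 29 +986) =7221 / 629596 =0.01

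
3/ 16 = 0.19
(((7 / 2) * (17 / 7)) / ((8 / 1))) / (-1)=-17 / 16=-1.06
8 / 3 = 2.67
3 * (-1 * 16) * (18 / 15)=-288 / 5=-57.60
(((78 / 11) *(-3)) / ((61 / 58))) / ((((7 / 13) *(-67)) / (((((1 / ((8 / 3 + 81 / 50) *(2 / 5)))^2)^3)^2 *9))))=12280185452022124081850051879882812500 / 1571907687788028020140285937676767967899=0.01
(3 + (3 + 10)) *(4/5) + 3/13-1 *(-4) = 17.03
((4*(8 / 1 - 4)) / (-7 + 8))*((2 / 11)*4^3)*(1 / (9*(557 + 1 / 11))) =128 / 3447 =0.04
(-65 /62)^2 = 4225 /3844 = 1.10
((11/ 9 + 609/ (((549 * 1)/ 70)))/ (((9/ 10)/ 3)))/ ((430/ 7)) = 7049/ 1647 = 4.28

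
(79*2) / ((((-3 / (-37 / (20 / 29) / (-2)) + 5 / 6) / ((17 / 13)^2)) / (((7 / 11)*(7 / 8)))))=3601156461 / 17270110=208.52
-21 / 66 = -7 / 22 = -0.32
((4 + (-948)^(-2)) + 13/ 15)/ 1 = 21868469/ 4493520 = 4.87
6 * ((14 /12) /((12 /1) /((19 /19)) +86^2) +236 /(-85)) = -10489133 /629680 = -16.66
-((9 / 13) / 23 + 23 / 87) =-7660 / 26013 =-0.29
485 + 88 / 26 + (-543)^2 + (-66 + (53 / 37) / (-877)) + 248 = 124661009959 / 421837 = 295519.38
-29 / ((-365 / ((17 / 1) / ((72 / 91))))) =44863 / 26280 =1.71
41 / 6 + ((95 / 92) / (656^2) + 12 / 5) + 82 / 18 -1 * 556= -965998453069 / 1781591040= -542.21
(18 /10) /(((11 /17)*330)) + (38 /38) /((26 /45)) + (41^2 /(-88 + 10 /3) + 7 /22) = -88882862 /4994275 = -17.80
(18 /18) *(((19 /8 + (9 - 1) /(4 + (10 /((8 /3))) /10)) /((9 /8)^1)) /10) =1177 /3150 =0.37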